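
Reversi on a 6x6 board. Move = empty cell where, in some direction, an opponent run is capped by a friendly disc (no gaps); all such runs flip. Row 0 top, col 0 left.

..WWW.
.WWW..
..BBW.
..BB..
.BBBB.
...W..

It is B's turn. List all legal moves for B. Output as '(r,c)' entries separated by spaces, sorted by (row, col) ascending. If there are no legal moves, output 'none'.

(0,0): flips 1 -> legal
(0,1): flips 1 -> legal
(0,5): no bracket -> illegal
(1,0): no bracket -> illegal
(1,4): no bracket -> illegal
(1,5): flips 1 -> legal
(2,0): no bracket -> illegal
(2,1): no bracket -> illegal
(2,5): flips 1 -> legal
(3,4): no bracket -> illegal
(3,5): no bracket -> illegal
(5,2): no bracket -> illegal
(5,4): no bracket -> illegal

Answer: (0,0) (0,1) (1,5) (2,5)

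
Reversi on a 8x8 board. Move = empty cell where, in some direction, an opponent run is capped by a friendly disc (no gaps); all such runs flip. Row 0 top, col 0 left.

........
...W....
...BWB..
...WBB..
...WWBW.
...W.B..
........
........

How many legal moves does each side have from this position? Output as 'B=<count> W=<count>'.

Answer: B=13 W=6

Derivation:
-- B to move --
(0,2): flips 2 -> legal
(0,3): flips 1 -> legal
(0,4): no bracket -> illegal
(1,2): no bracket -> illegal
(1,4): flips 1 -> legal
(1,5): no bracket -> illegal
(2,2): flips 2 -> legal
(3,2): flips 1 -> legal
(3,6): no bracket -> illegal
(3,7): flips 1 -> legal
(4,2): flips 2 -> legal
(4,7): flips 1 -> legal
(5,2): flips 1 -> legal
(5,4): flips 1 -> legal
(5,6): no bracket -> illegal
(5,7): flips 1 -> legal
(6,2): flips 2 -> legal
(6,3): flips 3 -> legal
(6,4): no bracket -> illegal
B mobility = 13
-- W to move --
(1,2): no bracket -> illegal
(1,4): no bracket -> illegal
(1,5): no bracket -> illegal
(1,6): flips 2 -> legal
(2,2): flips 1 -> legal
(2,6): flips 2 -> legal
(3,2): no bracket -> illegal
(3,6): flips 2 -> legal
(5,4): no bracket -> illegal
(5,6): no bracket -> illegal
(6,4): flips 1 -> legal
(6,5): no bracket -> illegal
(6,6): flips 1 -> legal
W mobility = 6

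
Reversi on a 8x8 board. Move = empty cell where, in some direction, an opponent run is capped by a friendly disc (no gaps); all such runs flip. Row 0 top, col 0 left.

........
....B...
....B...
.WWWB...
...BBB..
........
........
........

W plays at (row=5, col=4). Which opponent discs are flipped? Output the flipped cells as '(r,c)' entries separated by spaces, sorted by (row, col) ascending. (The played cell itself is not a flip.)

Dir NW: opp run (4,3) capped by W -> flip
Dir N: opp run (4,4) (3,4) (2,4) (1,4), next='.' -> no flip
Dir NE: opp run (4,5), next='.' -> no flip
Dir W: first cell '.' (not opp) -> no flip
Dir E: first cell '.' (not opp) -> no flip
Dir SW: first cell '.' (not opp) -> no flip
Dir S: first cell '.' (not opp) -> no flip
Dir SE: first cell '.' (not opp) -> no flip

Answer: (4,3)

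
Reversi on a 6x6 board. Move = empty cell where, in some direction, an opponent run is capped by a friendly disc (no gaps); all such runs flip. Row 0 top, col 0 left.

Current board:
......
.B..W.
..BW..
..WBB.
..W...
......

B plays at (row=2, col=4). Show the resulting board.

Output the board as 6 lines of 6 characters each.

Place B at (2,4); scan 8 dirs for brackets.
Dir NW: first cell '.' (not opp) -> no flip
Dir N: opp run (1,4), next='.' -> no flip
Dir NE: first cell '.' (not opp) -> no flip
Dir W: opp run (2,3) capped by B -> flip
Dir E: first cell '.' (not opp) -> no flip
Dir SW: first cell 'B' (not opp) -> no flip
Dir S: first cell 'B' (not opp) -> no flip
Dir SE: first cell '.' (not opp) -> no flip
All flips: (2,3)

Answer: ......
.B..W.
..BBB.
..WBB.
..W...
......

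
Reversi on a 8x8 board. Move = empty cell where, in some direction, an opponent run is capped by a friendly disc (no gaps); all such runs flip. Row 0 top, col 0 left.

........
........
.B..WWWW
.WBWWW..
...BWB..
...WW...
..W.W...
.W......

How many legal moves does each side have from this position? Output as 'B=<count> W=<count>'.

-- B to move --
(1,3): no bracket -> illegal
(1,4): no bracket -> illegal
(1,5): flips 2 -> legal
(1,6): flips 2 -> legal
(1,7): no bracket -> illegal
(2,0): no bracket -> illegal
(2,2): no bracket -> illegal
(2,3): flips 2 -> legal
(3,0): flips 1 -> legal
(3,6): flips 3 -> legal
(3,7): no bracket -> illegal
(4,0): no bracket -> illegal
(4,1): flips 1 -> legal
(4,2): no bracket -> illegal
(4,6): no bracket -> illegal
(5,1): no bracket -> illegal
(5,2): no bracket -> illegal
(5,5): no bracket -> illegal
(6,0): no bracket -> illegal
(6,1): no bracket -> illegal
(6,3): flips 2 -> legal
(6,5): flips 1 -> legal
(7,0): no bracket -> illegal
(7,2): no bracket -> illegal
(7,3): no bracket -> illegal
(7,4): no bracket -> illegal
(7,5): no bracket -> illegal
B mobility = 8
-- W to move --
(1,0): flips 3 -> legal
(1,1): flips 1 -> legal
(1,2): no bracket -> illegal
(2,0): no bracket -> illegal
(2,2): no bracket -> illegal
(2,3): no bracket -> illegal
(3,0): no bracket -> illegal
(3,6): flips 1 -> legal
(4,1): no bracket -> illegal
(4,2): flips 1 -> legal
(4,6): flips 1 -> legal
(5,2): flips 1 -> legal
(5,5): flips 1 -> legal
(5,6): flips 1 -> legal
W mobility = 8

Answer: B=8 W=8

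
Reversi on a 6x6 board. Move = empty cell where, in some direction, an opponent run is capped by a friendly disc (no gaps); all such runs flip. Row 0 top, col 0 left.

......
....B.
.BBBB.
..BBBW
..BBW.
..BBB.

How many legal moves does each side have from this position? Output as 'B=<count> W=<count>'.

Answer: B=2 W=5

Derivation:
-- B to move --
(2,5): no bracket -> illegal
(4,5): flips 1 -> legal
(5,5): flips 1 -> legal
B mobility = 2
-- W to move --
(0,3): no bracket -> illegal
(0,4): flips 3 -> legal
(0,5): no bracket -> illegal
(1,0): no bracket -> illegal
(1,1): flips 2 -> legal
(1,2): no bracket -> illegal
(1,3): flips 1 -> legal
(1,5): no bracket -> illegal
(2,0): no bracket -> illegal
(2,5): no bracket -> illegal
(3,0): no bracket -> illegal
(3,1): flips 3 -> legal
(4,1): flips 2 -> legal
(4,5): no bracket -> illegal
(5,1): no bracket -> illegal
(5,5): no bracket -> illegal
W mobility = 5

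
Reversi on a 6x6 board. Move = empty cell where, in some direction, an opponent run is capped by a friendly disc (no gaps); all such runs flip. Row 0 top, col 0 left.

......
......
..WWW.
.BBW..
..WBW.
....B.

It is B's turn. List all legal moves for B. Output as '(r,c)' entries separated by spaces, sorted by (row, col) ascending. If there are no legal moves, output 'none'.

(1,1): no bracket -> illegal
(1,2): flips 1 -> legal
(1,3): flips 3 -> legal
(1,4): flips 1 -> legal
(1,5): no bracket -> illegal
(2,1): no bracket -> illegal
(2,5): no bracket -> illegal
(3,4): flips 2 -> legal
(3,5): no bracket -> illegal
(4,1): flips 1 -> legal
(4,5): flips 1 -> legal
(5,1): no bracket -> illegal
(5,2): flips 1 -> legal
(5,3): flips 1 -> legal
(5,5): no bracket -> illegal

Answer: (1,2) (1,3) (1,4) (3,4) (4,1) (4,5) (5,2) (5,3)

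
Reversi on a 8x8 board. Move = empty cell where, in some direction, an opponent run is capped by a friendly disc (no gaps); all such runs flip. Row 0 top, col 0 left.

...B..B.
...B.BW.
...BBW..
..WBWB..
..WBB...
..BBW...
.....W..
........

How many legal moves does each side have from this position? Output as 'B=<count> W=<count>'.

Answer: B=12 W=10

Derivation:
-- B to move --
(0,5): no bracket -> illegal
(0,7): flips 3 -> legal
(1,4): no bracket -> illegal
(1,7): flips 1 -> legal
(2,1): flips 1 -> legal
(2,2): flips 2 -> legal
(2,6): flips 2 -> legal
(2,7): no bracket -> illegal
(3,1): flips 2 -> legal
(3,6): no bracket -> illegal
(4,1): flips 2 -> legal
(4,5): flips 1 -> legal
(5,1): flips 1 -> legal
(5,5): flips 1 -> legal
(5,6): no bracket -> illegal
(6,3): no bracket -> illegal
(6,4): flips 1 -> legal
(6,6): no bracket -> illegal
(7,4): no bracket -> illegal
(7,5): no bracket -> illegal
(7,6): flips 2 -> legal
B mobility = 12
-- W to move --
(0,2): no bracket -> illegal
(0,4): no bracket -> illegal
(0,5): flips 1 -> legal
(0,7): no bracket -> illegal
(1,2): flips 1 -> legal
(1,4): flips 3 -> legal
(1,7): no bracket -> illegal
(2,2): flips 2 -> legal
(2,6): no bracket -> illegal
(3,6): flips 1 -> legal
(4,1): no bracket -> illegal
(4,5): flips 3 -> legal
(4,6): no bracket -> illegal
(5,1): flips 2 -> legal
(5,5): no bracket -> illegal
(6,1): flips 2 -> legal
(6,2): flips 1 -> legal
(6,3): no bracket -> illegal
(6,4): flips 1 -> legal
W mobility = 10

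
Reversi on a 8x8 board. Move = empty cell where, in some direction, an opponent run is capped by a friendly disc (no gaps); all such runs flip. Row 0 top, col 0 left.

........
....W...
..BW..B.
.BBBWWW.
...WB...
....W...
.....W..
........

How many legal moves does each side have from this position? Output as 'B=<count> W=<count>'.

-- B to move --
(0,3): no bracket -> illegal
(0,4): no bracket -> illegal
(0,5): flips 2 -> legal
(1,2): no bracket -> illegal
(1,3): flips 1 -> legal
(1,5): no bracket -> illegal
(2,4): flips 2 -> legal
(2,5): no bracket -> illegal
(2,7): no bracket -> illegal
(3,7): flips 3 -> legal
(4,2): flips 1 -> legal
(4,5): no bracket -> illegal
(4,6): flips 1 -> legal
(4,7): no bracket -> illegal
(5,2): no bracket -> illegal
(5,3): flips 1 -> legal
(5,5): no bracket -> illegal
(5,6): no bracket -> illegal
(6,3): no bracket -> illegal
(6,4): flips 1 -> legal
(6,6): no bracket -> illegal
(7,4): no bracket -> illegal
(7,5): no bracket -> illegal
(7,6): flips 3 -> legal
B mobility = 9
-- W to move --
(1,1): no bracket -> illegal
(1,2): no bracket -> illegal
(1,3): no bracket -> illegal
(1,5): no bracket -> illegal
(1,6): flips 1 -> legal
(1,7): flips 1 -> legal
(2,0): no bracket -> illegal
(2,1): flips 2 -> legal
(2,4): no bracket -> illegal
(2,5): no bracket -> illegal
(2,7): no bracket -> illegal
(3,0): flips 3 -> legal
(3,7): no bracket -> illegal
(4,0): no bracket -> illegal
(4,1): flips 1 -> legal
(4,2): no bracket -> illegal
(4,5): flips 1 -> legal
(5,3): flips 1 -> legal
(5,5): no bracket -> illegal
W mobility = 7

Answer: B=9 W=7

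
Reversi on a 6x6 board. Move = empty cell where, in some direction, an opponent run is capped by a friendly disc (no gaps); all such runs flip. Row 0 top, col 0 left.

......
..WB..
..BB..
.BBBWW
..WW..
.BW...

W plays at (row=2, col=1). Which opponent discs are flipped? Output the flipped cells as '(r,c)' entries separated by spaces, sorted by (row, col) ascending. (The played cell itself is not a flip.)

Answer: (3,2)

Derivation:
Dir NW: first cell '.' (not opp) -> no flip
Dir N: first cell '.' (not opp) -> no flip
Dir NE: first cell 'W' (not opp) -> no flip
Dir W: first cell '.' (not opp) -> no flip
Dir E: opp run (2,2) (2,3), next='.' -> no flip
Dir SW: first cell '.' (not opp) -> no flip
Dir S: opp run (3,1), next='.' -> no flip
Dir SE: opp run (3,2) capped by W -> flip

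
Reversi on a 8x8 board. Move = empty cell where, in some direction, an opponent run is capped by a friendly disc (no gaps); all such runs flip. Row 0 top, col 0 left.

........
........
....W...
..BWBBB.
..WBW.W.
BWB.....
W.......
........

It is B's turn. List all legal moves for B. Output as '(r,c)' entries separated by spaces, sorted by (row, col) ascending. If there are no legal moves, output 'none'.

(1,3): flips 1 -> legal
(1,4): flips 1 -> legal
(1,5): no bracket -> illegal
(2,2): no bracket -> illegal
(2,3): flips 1 -> legal
(2,5): no bracket -> illegal
(3,1): no bracket -> illegal
(3,7): no bracket -> illegal
(4,0): no bracket -> illegal
(4,1): flips 1 -> legal
(4,5): flips 1 -> legal
(4,7): no bracket -> illegal
(5,3): flips 1 -> legal
(5,4): flips 1 -> legal
(5,5): no bracket -> illegal
(5,6): flips 1 -> legal
(5,7): flips 1 -> legal
(6,1): no bracket -> illegal
(6,2): no bracket -> illegal
(7,0): flips 1 -> legal
(7,1): no bracket -> illegal

Answer: (1,3) (1,4) (2,3) (4,1) (4,5) (5,3) (5,4) (5,6) (5,7) (7,0)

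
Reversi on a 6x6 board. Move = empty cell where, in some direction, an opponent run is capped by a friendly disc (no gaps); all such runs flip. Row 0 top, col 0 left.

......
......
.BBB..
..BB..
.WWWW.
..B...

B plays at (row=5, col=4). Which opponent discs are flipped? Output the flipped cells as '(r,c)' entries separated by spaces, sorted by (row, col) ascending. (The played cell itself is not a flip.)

Dir NW: opp run (4,3) capped by B -> flip
Dir N: opp run (4,4), next='.' -> no flip
Dir NE: first cell '.' (not opp) -> no flip
Dir W: first cell '.' (not opp) -> no flip
Dir E: first cell '.' (not opp) -> no flip
Dir SW: edge -> no flip
Dir S: edge -> no flip
Dir SE: edge -> no flip

Answer: (4,3)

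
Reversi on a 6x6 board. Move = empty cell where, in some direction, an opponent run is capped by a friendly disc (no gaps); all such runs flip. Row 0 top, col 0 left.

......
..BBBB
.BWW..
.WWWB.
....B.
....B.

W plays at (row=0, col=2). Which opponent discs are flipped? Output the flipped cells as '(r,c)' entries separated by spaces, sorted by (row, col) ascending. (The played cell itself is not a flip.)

Dir NW: edge -> no flip
Dir N: edge -> no flip
Dir NE: edge -> no flip
Dir W: first cell '.' (not opp) -> no flip
Dir E: first cell '.' (not opp) -> no flip
Dir SW: first cell '.' (not opp) -> no flip
Dir S: opp run (1,2) capped by W -> flip
Dir SE: opp run (1,3), next='.' -> no flip

Answer: (1,2)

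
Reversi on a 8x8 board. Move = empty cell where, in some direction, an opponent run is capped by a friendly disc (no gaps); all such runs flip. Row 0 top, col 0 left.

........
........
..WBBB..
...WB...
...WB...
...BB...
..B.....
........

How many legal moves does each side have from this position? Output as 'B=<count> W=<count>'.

Answer: B=5 W=9

Derivation:
-- B to move --
(1,1): flips 2 -> legal
(1,2): no bracket -> illegal
(1,3): no bracket -> illegal
(2,1): flips 1 -> legal
(3,1): no bracket -> illegal
(3,2): flips 2 -> legal
(4,2): flips 2 -> legal
(5,2): flips 1 -> legal
B mobility = 5
-- W to move --
(1,2): no bracket -> illegal
(1,3): flips 1 -> legal
(1,4): no bracket -> illegal
(1,5): flips 1 -> legal
(1,6): flips 2 -> legal
(2,6): flips 3 -> legal
(3,2): no bracket -> illegal
(3,5): flips 1 -> legal
(3,6): no bracket -> illegal
(4,2): no bracket -> illegal
(4,5): flips 1 -> legal
(5,1): no bracket -> illegal
(5,2): no bracket -> illegal
(5,5): flips 1 -> legal
(6,1): no bracket -> illegal
(6,3): flips 1 -> legal
(6,4): no bracket -> illegal
(6,5): flips 1 -> legal
(7,1): no bracket -> illegal
(7,2): no bracket -> illegal
(7,3): no bracket -> illegal
W mobility = 9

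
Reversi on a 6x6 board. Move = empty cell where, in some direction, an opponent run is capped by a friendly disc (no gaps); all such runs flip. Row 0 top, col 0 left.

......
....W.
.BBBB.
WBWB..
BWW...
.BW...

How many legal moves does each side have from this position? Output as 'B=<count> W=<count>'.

-- B to move --
(0,3): no bracket -> illegal
(0,4): flips 1 -> legal
(0,5): flips 1 -> legal
(1,3): no bracket -> illegal
(1,5): no bracket -> illegal
(2,0): flips 1 -> legal
(2,5): no bracket -> illegal
(4,3): flips 3 -> legal
(5,0): flips 2 -> legal
(5,3): flips 2 -> legal
B mobility = 6
-- W to move --
(1,0): flips 1 -> legal
(1,1): flips 2 -> legal
(1,2): flips 2 -> legal
(1,3): no bracket -> illegal
(1,5): flips 2 -> legal
(2,0): flips 1 -> legal
(2,5): no bracket -> illegal
(3,4): flips 2 -> legal
(3,5): no bracket -> illegal
(4,3): no bracket -> illegal
(4,4): no bracket -> illegal
(5,0): flips 2 -> legal
W mobility = 7

Answer: B=6 W=7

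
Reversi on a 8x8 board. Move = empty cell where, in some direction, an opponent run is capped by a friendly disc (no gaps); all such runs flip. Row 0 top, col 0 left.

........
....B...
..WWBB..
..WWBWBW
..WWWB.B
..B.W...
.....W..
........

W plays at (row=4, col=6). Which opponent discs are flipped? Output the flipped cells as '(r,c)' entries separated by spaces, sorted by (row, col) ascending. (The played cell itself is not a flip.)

Answer: (4,5)

Derivation:
Dir NW: first cell 'W' (not opp) -> no flip
Dir N: opp run (3,6), next='.' -> no flip
Dir NE: first cell 'W' (not opp) -> no flip
Dir W: opp run (4,5) capped by W -> flip
Dir E: opp run (4,7), next=edge -> no flip
Dir SW: first cell '.' (not opp) -> no flip
Dir S: first cell '.' (not opp) -> no flip
Dir SE: first cell '.' (not opp) -> no flip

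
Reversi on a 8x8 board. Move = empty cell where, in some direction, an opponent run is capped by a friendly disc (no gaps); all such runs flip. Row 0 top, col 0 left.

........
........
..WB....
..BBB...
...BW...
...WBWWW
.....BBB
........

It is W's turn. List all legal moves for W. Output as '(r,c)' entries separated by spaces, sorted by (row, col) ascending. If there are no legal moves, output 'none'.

(1,2): no bracket -> illegal
(1,3): flips 3 -> legal
(1,4): no bracket -> illegal
(2,1): no bracket -> illegal
(2,4): flips 2 -> legal
(2,5): no bracket -> illegal
(3,1): no bracket -> illegal
(3,5): no bracket -> illegal
(4,1): no bracket -> illegal
(4,2): flips 2 -> legal
(4,5): no bracket -> illegal
(5,2): no bracket -> illegal
(6,3): no bracket -> illegal
(6,4): flips 1 -> legal
(7,4): flips 1 -> legal
(7,5): flips 2 -> legal
(7,6): flips 1 -> legal
(7,7): flips 2 -> legal

Answer: (1,3) (2,4) (4,2) (6,4) (7,4) (7,5) (7,6) (7,7)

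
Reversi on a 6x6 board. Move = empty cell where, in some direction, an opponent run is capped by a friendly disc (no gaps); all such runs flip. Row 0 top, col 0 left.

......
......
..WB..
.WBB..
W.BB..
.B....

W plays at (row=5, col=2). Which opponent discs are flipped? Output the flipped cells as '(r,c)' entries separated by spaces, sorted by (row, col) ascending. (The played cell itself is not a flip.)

Dir NW: first cell '.' (not opp) -> no flip
Dir N: opp run (4,2) (3,2) capped by W -> flip
Dir NE: opp run (4,3), next='.' -> no flip
Dir W: opp run (5,1), next='.' -> no flip
Dir E: first cell '.' (not opp) -> no flip
Dir SW: edge -> no flip
Dir S: edge -> no flip
Dir SE: edge -> no flip

Answer: (3,2) (4,2)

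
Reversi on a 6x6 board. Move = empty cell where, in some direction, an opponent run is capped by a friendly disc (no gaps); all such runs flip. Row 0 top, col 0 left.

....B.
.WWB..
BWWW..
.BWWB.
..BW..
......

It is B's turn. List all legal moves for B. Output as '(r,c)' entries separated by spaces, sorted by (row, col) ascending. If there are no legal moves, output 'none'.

(0,0): no bracket -> illegal
(0,1): flips 4 -> legal
(0,2): flips 4 -> legal
(0,3): no bracket -> illegal
(1,0): flips 2 -> legal
(1,4): no bracket -> illegal
(2,4): flips 4 -> legal
(3,0): no bracket -> illegal
(4,1): no bracket -> illegal
(4,4): flips 1 -> legal
(5,2): flips 1 -> legal
(5,3): flips 3 -> legal
(5,4): no bracket -> illegal

Answer: (0,1) (0,2) (1,0) (2,4) (4,4) (5,2) (5,3)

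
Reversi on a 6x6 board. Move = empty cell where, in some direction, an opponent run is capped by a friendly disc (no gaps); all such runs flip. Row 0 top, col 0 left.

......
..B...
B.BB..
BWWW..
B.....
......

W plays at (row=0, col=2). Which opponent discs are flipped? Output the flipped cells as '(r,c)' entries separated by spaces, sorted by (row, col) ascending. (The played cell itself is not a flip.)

Answer: (1,2) (2,2)

Derivation:
Dir NW: edge -> no flip
Dir N: edge -> no flip
Dir NE: edge -> no flip
Dir W: first cell '.' (not opp) -> no flip
Dir E: first cell '.' (not opp) -> no flip
Dir SW: first cell '.' (not opp) -> no flip
Dir S: opp run (1,2) (2,2) capped by W -> flip
Dir SE: first cell '.' (not opp) -> no flip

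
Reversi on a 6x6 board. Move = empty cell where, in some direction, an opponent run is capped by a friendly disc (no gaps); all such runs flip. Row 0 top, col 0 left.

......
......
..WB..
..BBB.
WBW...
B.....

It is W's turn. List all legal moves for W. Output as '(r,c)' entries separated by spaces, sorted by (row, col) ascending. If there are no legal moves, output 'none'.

Answer: (2,4) (4,4)

Derivation:
(1,2): no bracket -> illegal
(1,3): no bracket -> illegal
(1,4): no bracket -> illegal
(2,1): no bracket -> illegal
(2,4): flips 2 -> legal
(2,5): no bracket -> illegal
(3,0): no bracket -> illegal
(3,1): no bracket -> illegal
(3,5): no bracket -> illegal
(4,3): no bracket -> illegal
(4,4): flips 1 -> legal
(4,5): no bracket -> illegal
(5,1): no bracket -> illegal
(5,2): no bracket -> illegal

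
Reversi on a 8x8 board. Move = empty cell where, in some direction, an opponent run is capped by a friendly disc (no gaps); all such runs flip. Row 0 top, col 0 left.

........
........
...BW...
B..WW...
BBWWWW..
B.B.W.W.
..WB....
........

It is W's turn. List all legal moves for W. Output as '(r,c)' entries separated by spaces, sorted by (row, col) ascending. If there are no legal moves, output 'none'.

Answer: (1,2) (1,3) (2,2) (6,1) (6,4) (7,2)

Derivation:
(1,2): flips 1 -> legal
(1,3): flips 1 -> legal
(1,4): no bracket -> illegal
(2,0): no bracket -> illegal
(2,1): no bracket -> illegal
(2,2): flips 1 -> legal
(3,1): no bracket -> illegal
(3,2): no bracket -> illegal
(5,1): no bracket -> illegal
(5,3): no bracket -> illegal
(6,0): no bracket -> illegal
(6,1): flips 1 -> legal
(6,4): flips 1 -> legal
(7,2): flips 1 -> legal
(7,3): no bracket -> illegal
(7,4): no bracket -> illegal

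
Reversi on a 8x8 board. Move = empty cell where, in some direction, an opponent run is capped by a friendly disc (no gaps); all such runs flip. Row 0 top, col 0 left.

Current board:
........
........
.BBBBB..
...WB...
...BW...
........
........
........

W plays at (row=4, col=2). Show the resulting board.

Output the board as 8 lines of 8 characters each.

Place W at (4,2); scan 8 dirs for brackets.
Dir NW: first cell '.' (not opp) -> no flip
Dir N: first cell '.' (not opp) -> no flip
Dir NE: first cell 'W' (not opp) -> no flip
Dir W: first cell '.' (not opp) -> no flip
Dir E: opp run (4,3) capped by W -> flip
Dir SW: first cell '.' (not opp) -> no flip
Dir S: first cell '.' (not opp) -> no flip
Dir SE: first cell '.' (not opp) -> no flip
All flips: (4,3)

Answer: ........
........
.BBBBB..
...WB...
..WWW...
........
........
........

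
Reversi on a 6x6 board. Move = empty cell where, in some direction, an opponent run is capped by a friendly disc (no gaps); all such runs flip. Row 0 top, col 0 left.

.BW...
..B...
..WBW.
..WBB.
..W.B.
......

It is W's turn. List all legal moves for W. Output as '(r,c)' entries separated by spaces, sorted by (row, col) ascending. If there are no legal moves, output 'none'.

(0,0): flips 1 -> legal
(0,3): no bracket -> illegal
(1,0): no bracket -> illegal
(1,1): no bracket -> illegal
(1,3): no bracket -> illegal
(1,4): flips 1 -> legal
(2,1): no bracket -> illegal
(2,5): no bracket -> illegal
(3,5): flips 2 -> legal
(4,3): no bracket -> illegal
(4,5): no bracket -> illegal
(5,3): no bracket -> illegal
(5,4): flips 2 -> legal
(5,5): flips 2 -> legal

Answer: (0,0) (1,4) (3,5) (5,4) (5,5)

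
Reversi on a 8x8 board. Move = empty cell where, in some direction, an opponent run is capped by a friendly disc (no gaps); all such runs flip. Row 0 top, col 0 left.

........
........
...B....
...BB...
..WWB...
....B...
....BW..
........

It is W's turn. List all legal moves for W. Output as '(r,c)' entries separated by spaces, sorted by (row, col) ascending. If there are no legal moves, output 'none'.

(1,2): no bracket -> illegal
(1,3): flips 2 -> legal
(1,4): no bracket -> illegal
(2,2): no bracket -> illegal
(2,4): flips 1 -> legal
(2,5): flips 1 -> legal
(3,2): no bracket -> illegal
(3,5): no bracket -> illegal
(4,5): flips 1 -> legal
(5,3): no bracket -> illegal
(5,5): no bracket -> illegal
(6,3): flips 1 -> legal
(7,3): no bracket -> illegal
(7,4): no bracket -> illegal
(7,5): no bracket -> illegal

Answer: (1,3) (2,4) (2,5) (4,5) (6,3)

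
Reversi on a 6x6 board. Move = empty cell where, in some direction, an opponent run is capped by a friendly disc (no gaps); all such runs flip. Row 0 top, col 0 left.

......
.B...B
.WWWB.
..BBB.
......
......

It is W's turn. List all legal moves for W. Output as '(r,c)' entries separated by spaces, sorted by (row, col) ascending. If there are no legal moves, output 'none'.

Answer: (0,0) (0,1) (2,5) (4,1) (4,2) (4,3) (4,4) (4,5)

Derivation:
(0,0): flips 1 -> legal
(0,1): flips 1 -> legal
(0,2): no bracket -> illegal
(0,4): no bracket -> illegal
(0,5): no bracket -> illegal
(1,0): no bracket -> illegal
(1,2): no bracket -> illegal
(1,3): no bracket -> illegal
(1,4): no bracket -> illegal
(2,0): no bracket -> illegal
(2,5): flips 1 -> legal
(3,1): no bracket -> illegal
(3,5): no bracket -> illegal
(4,1): flips 1 -> legal
(4,2): flips 1 -> legal
(4,3): flips 2 -> legal
(4,4): flips 1 -> legal
(4,5): flips 1 -> legal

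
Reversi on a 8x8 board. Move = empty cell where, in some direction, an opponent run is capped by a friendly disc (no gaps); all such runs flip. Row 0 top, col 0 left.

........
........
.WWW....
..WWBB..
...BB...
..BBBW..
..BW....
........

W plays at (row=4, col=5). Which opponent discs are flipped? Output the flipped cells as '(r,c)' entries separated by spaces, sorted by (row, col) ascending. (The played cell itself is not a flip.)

Answer: (3,4) (5,4)

Derivation:
Dir NW: opp run (3,4) capped by W -> flip
Dir N: opp run (3,5), next='.' -> no flip
Dir NE: first cell '.' (not opp) -> no flip
Dir W: opp run (4,4) (4,3), next='.' -> no flip
Dir E: first cell '.' (not opp) -> no flip
Dir SW: opp run (5,4) capped by W -> flip
Dir S: first cell 'W' (not opp) -> no flip
Dir SE: first cell '.' (not opp) -> no flip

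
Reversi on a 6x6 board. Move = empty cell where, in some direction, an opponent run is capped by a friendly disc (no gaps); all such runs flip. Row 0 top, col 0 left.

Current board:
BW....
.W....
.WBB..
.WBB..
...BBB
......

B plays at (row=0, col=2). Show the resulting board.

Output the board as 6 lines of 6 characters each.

Place B at (0,2); scan 8 dirs for brackets.
Dir NW: edge -> no flip
Dir N: edge -> no flip
Dir NE: edge -> no flip
Dir W: opp run (0,1) capped by B -> flip
Dir E: first cell '.' (not opp) -> no flip
Dir SW: opp run (1,1), next='.' -> no flip
Dir S: first cell '.' (not opp) -> no flip
Dir SE: first cell '.' (not opp) -> no flip
All flips: (0,1)

Answer: BBB...
.W....
.WBB..
.WBB..
...BBB
......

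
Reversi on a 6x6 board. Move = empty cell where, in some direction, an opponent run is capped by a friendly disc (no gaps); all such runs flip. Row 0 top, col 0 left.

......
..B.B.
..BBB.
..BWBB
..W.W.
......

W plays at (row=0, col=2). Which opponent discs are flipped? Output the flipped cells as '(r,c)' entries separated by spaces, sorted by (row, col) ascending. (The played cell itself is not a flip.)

Dir NW: edge -> no flip
Dir N: edge -> no flip
Dir NE: edge -> no flip
Dir W: first cell '.' (not opp) -> no flip
Dir E: first cell '.' (not opp) -> no flip
Dir SW: first cell '.' (not opp) -> no flip
Dir S: opp run (1,2) (2,2) (3,2) capped by W -> flip
Dir SE: first cell '.' (not opp) -> no flip

Answer: (1,2) (2,2) (3,2)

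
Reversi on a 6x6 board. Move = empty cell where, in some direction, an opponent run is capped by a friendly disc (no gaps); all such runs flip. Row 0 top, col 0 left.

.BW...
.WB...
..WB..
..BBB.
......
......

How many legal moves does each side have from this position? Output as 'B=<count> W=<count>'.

Answer: B=4 W=5

Derivation:
-- B to move --
(0,0): flips 2 -> legal
(0,3): flips 1 -> legal
(1,0): flips 1 -> legal
(1,3): no bracket -> illegal
(2,0): no bracket -> illegal
(2,1): flips 2 -> legal
(3,1): no bracket -> illegal
B mobility = 4
-- W to move --
(0,0): flips 1 -> legal
(0,3): no bracket -> illegal
(1,0): no bracket -> illegal
(1,3): flips 1 -> legal
(1,4): no bracket -> illegal
(2,1): no bracket -> illegal
(2,4): flips 1 -> legal
(2,5): no bracket -> illegal
(3,1): no bracket -> illegal
(3,5): no bracket -> illegal
(4,1): no bracket -> illegal
(4,2): flips 1 -> legal
(4,3): no bracket -> illegal
(4,4): flips 1 -> legal
(4,5): no bracket -> illegal
W mobility = 5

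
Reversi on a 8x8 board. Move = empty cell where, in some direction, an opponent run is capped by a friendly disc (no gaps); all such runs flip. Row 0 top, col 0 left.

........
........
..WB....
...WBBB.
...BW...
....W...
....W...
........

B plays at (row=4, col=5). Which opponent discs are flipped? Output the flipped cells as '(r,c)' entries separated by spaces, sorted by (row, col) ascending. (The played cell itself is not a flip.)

Dir NW: first cell 'B' (not opp) -> no flip
Dir N: first cell 'B' (not opp) -> no flip
Dir NE: first cell 'B' (not opp) -> no flip
Dir W: opp run (4,4) capped by B -> flip
Dir E: first cell '.' (not opp) -> no flip
Dir SW: opp run (5,4), next='.' -> no flip
Dir S: first cell '.' (not opp) -> no flip
Dir SE: first cell '.' (not opp) -> no flip

Answer: (4,4)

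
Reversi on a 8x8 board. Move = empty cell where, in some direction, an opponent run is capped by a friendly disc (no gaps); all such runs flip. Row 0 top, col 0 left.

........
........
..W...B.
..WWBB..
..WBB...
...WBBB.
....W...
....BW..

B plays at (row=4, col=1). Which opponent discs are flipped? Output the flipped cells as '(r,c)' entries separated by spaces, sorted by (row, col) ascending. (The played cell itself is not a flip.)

Dir NW: first cell '.' (not opp) -> no flip
Dir N: first cell '.' (not opp) -> no flip
Dir NE: opp run (3,2), next='.' -> no flip
Dir W: first cell '.' (not opp) -> no flip
Dir E: opp run (4,2) capped by B -> flip
Dir SW: first cell '.' (not opp) -> no flip
Dir S: first cell '.' (not opp) -> no flip
Dir SE: first cell '.' (not opp) -> no flip

Answer: (4,2)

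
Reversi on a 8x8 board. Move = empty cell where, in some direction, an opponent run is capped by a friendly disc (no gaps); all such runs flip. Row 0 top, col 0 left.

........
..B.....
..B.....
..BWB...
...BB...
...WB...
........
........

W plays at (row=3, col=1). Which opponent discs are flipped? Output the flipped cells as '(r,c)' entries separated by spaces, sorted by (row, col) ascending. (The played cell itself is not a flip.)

Answer: (3,2)

Derivation:
Dir NW: first cell '.' (not opp) -> no flip
Dir N: first cell '.' (not opp) -> no flip
Dir NE: opp run (2,2), next='.' -> no flip
Dir W: first cell '.' (not opp) -> no flip
Dir E: opp run (3,2) capped by W -> flip
Dir SW: first cell '.' (not opp) -> no flip
Dir S: first cell '.' (not opp) -> no flip
Dir SE: first cell '.' (not opp) -> no flip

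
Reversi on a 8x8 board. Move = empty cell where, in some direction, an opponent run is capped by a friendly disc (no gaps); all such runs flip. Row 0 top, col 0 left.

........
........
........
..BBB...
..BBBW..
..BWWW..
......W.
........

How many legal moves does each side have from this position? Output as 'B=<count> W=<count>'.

Answer: B=7 W=8

Derivation:
-- B to move --
(3,5): no bracket -> illegal
(3,6): no bracket -> illegal
(4,6): flips 1 -> legal
(5,6): flips 4 -> legal
(5,7): no bracket -> illegal
(6,2): flips 1 -> legal
(6,3): flips 1 -> legal
(6,4): flips 2 -> legal
(6,5): flips 1 -> legal
(6,7): no bracket -> illegal
(7,5): no bracket -> illegal
(7,6): no bracket -> illegal
(7,7): flips 2 -> legal
B mobility = 7
-- W to move --
(2,1): flips 2 -> legal
(2,2): flips 2 -> legal
(2,3): flips 3 -> legal
(2,4): flips 2 -> legal
(2,5): no bracket -> illegal
(3,1): flips 1 -> legal
(3,5): flips 1 -> legal
(4,1): flips 3 -> legal
(5,1): flips 1 -> legal
(6,1): no bracket -> illegal
(6,2): no bracket -> illegal
(6,3): no bracket -> illegal
W mobility = 8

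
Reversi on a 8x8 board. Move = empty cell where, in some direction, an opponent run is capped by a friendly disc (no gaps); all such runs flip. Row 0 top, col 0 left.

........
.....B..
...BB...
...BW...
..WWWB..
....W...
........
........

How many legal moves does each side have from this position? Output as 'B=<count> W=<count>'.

-- B to move --
(2,5): no bracket -> illegal
(3,1): no bracket -> illegal
(3,2): no bracket -> illegal
(3,5): flips 1 -> legal
(4,1): flips 3 -> legal
(5,1): flips 1 -> legal
(5,2): no bracket -> illegal
(5,3): flips 1 -> legal
(5,5): flips 1 -> legal
(6,3): flips 1 -> legal
(6,4): flips 3 -> legal
(6,5): no bracket -> illegal
B mobility = 7
-- W to move --
(0,4): no bracket -> illegal
(0,5): no bracket -> illegal
(0,6): flips 3 -> legal
(1,2): flips 1 -> legal
(1,3): flips 2 -> legal
(1,4): flips 1 -> legal
(1,6): no bracket -> illegal
(2,2): flips 1 -> legal
(2,5): no bracket -> illegal
(2,6): no bracket -> illegal
(3,2): flips 1 -> legal
(3,5): no bracket -> illegal
(3,6): flips 1 -> legal
(4,6): flips 1 -> legal
(5,5): no bracket -> illegal
(5,6): flips 1 -> legal
W mobility = 9

Answer: B=7 W=9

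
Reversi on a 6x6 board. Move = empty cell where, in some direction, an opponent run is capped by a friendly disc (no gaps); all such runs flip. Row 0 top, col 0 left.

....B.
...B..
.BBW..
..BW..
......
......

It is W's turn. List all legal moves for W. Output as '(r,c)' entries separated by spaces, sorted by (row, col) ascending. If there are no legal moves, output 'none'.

(0,2): no bracket -> illegal
(0,3): flips 1 -> legal
(0,5): no bracket -> illegal
(1,0): no bracket -> illegal
(1,1): flips 1 -> legal
(1,2): no bracket -> illegal
(1,4): no bracket -> illegal
(1,5): no bracket -> illegal
(2,0): flips 2 -> legal
(2,4): no bracket -> illegal
(3,0): no bracket -> illegal
(3,1): flips 1 -> legal
(4,1): flips 1 -> legal
(4,2): no bracket -> illegal
(4,3): no bracket -> illegal

Answer: (0,3) (1,1) (2,0) (3,1) (4,1)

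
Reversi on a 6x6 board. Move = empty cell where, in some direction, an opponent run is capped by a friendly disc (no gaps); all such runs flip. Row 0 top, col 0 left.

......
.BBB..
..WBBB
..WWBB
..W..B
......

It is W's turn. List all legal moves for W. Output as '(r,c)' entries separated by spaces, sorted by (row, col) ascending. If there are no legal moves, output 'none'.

Answer: (0,0) (0,2) (0,3) (0,4) (1,4) (1,5)

Derivation:
(0,0): flips 1 -> legal
(0,1): no bracket -> illegal
(0,2): flips 1 -> legal
(0,3): flips 2 -> legal
(0,4): flips 1 -> legal
(1,0): no bracket -> illegal
(1,4): flips 1 -> legal
(1,5): flips 1 -> legal
(2,0): no bracket -> illegal
(2,1): no bracket -> illegal
(4,3): no bracket -> illegal
(4,4): no bracket -> illegal
(5,4): no bracket -> illegal
(5,5): no bracket -> illegal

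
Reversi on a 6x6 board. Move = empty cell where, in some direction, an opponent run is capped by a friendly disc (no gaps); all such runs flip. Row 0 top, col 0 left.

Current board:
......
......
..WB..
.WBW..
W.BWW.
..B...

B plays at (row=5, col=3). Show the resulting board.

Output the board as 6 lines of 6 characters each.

Place B at (5,3); scan 8 dirs for brackets.
Dir NW: first cell 'B' (not opp) -> no flip
Dir N: opp run (4,3) (3,3) capped by B -> flip
Dir NE: opp run (4,4), next='.' -> no flip
Dir W: first cell 'B' (not opp) -> no flip
Dir E: first cell '.' (not opp) -> no flip
Dir SW: edge -> no flip
Dir S: edge -> no flip
Dir SE: edge -> no flip
All flips: (3,3) (4,3)

Answer: ......
......
..WB..
.WBB..
W.BBW.
..BB..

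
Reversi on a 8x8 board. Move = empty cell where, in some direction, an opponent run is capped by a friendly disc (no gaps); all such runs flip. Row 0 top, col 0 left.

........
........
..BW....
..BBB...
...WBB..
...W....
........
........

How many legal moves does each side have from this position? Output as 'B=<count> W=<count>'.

-- B to move --
(1,2): flips 1 -> legal
(1,3): flips 1 -> legal
(1,4): flips 1 -> legal
(2,4): flips 1 -> legal
(4,2): flips 1 -> legal
(5,2): flips 1 -> legal
(5,4): flips 1 -> legal
(6,2): flips 1 -> legal
(6,3): flips 2 -> legal
(6,4): no bracket -> illegal
B mobility = 9
-- W to move --
(1,1): no bracket -> illegal
(1,2): no bracket -> illegal
(1,3): no bracket -> illegal
(2,1): flips 2 -> legal
(2,4): no bracket -> illegal
(2,5): flips 1 -> legal
(3,1): no bracket -> illegal
(3,5): flips 1 -> legal
(3,6): no bracket -> illegal
(4,1): flips 1 -> legal
(4,2): no bracket -> illegal
(4,6): flips 2 -> legal
(5,4): no bracket -> illegal
(5,5): no bracket -> illegal
(5,6): flips 2 -> legal
W mobility = 6

Answer: B=9 W=6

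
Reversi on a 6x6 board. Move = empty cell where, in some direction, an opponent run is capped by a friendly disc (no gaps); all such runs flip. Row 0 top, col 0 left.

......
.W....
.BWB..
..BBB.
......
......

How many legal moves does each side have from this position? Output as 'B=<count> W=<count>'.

-- B to move --
(0,0): flips 2 -> legal
(0,1): flips 1 -> legal
(0,2): no bracket -> illegal
(1,0): no bracket -> illegal
(1,2): flips 1 -> legal
(1,3): no bracket -> illegal
(2,0): no bracket -> illegal
(3,1): no bracket -> illegal
B mobility = 3
-- W to move --
(1,0): no bracket -> illegal
(1,2): no bracket -> illegal
(1,3): no bracket -> illegal
(1,4): no bracket -> illegal
(2,0): flips 1 -> legal
(2,4): flips 1 -> legal
(2,5): no bracket -> illegal
(3,0): no bracket -> illegal
(3,1): flips 1 -> legal
(3,5): no bracket -> illegal
(4,1): no bracket -> illegal
(4,2): flips 1 -> legal
(4,3): no bracket -> illegal
(4,4): flips 1 -> legal
(4,5): no bracket -> illegal
W mobility = 5

Answer: B=3 W=5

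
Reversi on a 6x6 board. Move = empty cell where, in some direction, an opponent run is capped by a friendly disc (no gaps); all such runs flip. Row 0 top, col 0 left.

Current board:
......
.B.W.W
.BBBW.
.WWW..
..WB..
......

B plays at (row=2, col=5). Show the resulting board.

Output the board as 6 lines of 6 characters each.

Place B at (2,5); scan 8 dirs for brackets.
Dir NW: first cell '.' (not opp) -> no flip
Dir N: opp run (1,5), next='.' -> no flip
Dir NE: edge -> no flip
Dir W: opp run (2,4) capped by B -> flip
Dir E: edge -> no flip
Dir SW: first cell '.' (not opp) -> no flip
Dir S: first cell '.' (not opp) -> no flip
Dir SE: edge -> no flip
All flips: (2,4)

Answer: ......
.B.W.W
.BBBBB
.WWW..
..WB..
......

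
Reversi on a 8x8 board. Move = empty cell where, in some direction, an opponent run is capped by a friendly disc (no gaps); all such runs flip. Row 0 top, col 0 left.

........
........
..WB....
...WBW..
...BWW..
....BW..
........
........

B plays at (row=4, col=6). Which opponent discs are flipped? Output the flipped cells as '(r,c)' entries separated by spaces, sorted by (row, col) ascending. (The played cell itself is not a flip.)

Dir NW: opp run (3,5), next='.' -> no flip
Dir N: first cell '.' (not opp) -> no flip
Dir NE: first cell '.' (not opp) -> no flip
Dir W: opp run (4,5) (4,4) capped by B -> flip
Dir E: first cell '.' (not opp) -> no flip
Dir SW: opp run (5,5), next='.' -> no flip
Dir S: first cell '.' (not opp) -> no flip
Dir SE: first cell '.' (not opp) -> no flip

Answer: (4,4) (4,5)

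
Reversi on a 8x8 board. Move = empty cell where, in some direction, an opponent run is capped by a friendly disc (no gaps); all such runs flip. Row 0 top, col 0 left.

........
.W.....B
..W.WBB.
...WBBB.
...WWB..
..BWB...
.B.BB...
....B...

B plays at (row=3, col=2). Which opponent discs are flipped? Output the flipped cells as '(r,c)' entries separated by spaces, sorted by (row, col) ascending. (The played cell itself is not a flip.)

Dir NW: first cell '.' (not opp) -> no flip
Dir N: opp run (2,2), next='.' -> no flip
Dir NE: first cell '.' (not opp) -> no flip
Dir W: first cell '.' (not opp) -> no flip
Dir E: opp run (3,3) capped by B -> flip
Dir SW: first cell '.' (not opp) -> no flip
Dir S: first cell '.' (not opp) -> no flip
Dir SE: opp run (4,3) capped by B -> flip

Answer: (3,3) (4,3)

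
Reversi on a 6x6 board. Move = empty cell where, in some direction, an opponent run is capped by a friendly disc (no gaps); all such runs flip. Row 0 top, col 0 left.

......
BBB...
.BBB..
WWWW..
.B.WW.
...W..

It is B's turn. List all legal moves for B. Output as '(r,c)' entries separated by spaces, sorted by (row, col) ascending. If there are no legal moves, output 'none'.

(2,0): no bracket -> illegal
(2,4): no bracket -> illegal
(3,4): no bracket -> illegal
(3,5): no bracket -> illegal
(4,0): flips 1 -> legal
(4,2): flips 1 -> legal
(4,5): no bracket -> illegal
(5,2): no bracket -> illegal
(5,4): flips 2 -> legal
(5,5): flips 2 -> legal

Answer: (4,0) (4,2) (5,4) (5,5)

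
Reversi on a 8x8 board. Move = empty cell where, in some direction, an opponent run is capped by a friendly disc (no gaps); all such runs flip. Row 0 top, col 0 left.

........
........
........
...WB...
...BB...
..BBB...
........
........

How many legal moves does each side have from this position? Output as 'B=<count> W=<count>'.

-- B to move --
(2,2): flips 1 -> legal
(2,3): flips 1 -> legal
(2,4): no bracket -> illegal
(3,2): flips 1 -> legal
(4,2): no bracket -> illegal
B mobility = 3
-- W to move --
(2,3): no bracket -> illegal
(2,4): no bracket -> illegal
(2,5): no bracket -> illegal
(3,2): no bracket -> illegal
(3,5): flips 1 -> legal
(4,1): no bracket -> illegal
(4,2): no bracket -> illegal
(4,5): no bracket -> illegal
(5,1): no bracket -> illegal
(5,5): flips 1 -> legal
(6,1): no bracket -> illegal
(6,2): no bracket -> illegal
(6,3): flips 2 -> legal
(6,4): no bracket -> illegal
(6,5): no bracket -> illegal
W mobility = 3

Answer: B=3 W=3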